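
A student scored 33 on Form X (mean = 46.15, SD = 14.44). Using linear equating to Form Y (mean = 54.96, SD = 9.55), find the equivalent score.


slope = SD_Y / SD_X = 9.55 / 14.44 ~ 0.6614
intercept = mean_Y - slope * mean_X = 54.96 - (9.55 / 14.44) * 46.15 ~ 24.4384
Y = slope * X + intercept. To avoid rounding drift from the rounded slope/intercept, evaluate the equivalent form Y = mean_Y + SD_Y * (X - mean_X) / SD_X at full precision:
Y = 54.96 + 9.55 * (33 - 46.15) / 14.44
Y = 54.96 - 9.55 * 13.15 / 14.44
Y = 54.96 - 125.5825 / 14.44
Y = 54.96 - 8.6968
Y = 46.2632

46.2632


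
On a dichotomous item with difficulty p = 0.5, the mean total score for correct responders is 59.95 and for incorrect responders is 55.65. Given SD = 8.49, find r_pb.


q = 1 - p = 0.5
rpb = ((M1 - M0) / SD) * sqrt(p * q)
rpb = ((59.95 - 55.65) / 8.49) * sqrt(0.5 * 0.5)
rpb = 0.2532

0.2532


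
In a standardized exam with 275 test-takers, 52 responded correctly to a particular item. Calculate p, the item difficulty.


Item difficulty p = number correct / total examinees
p = 52 / 275
p = 0.1891

0.1891


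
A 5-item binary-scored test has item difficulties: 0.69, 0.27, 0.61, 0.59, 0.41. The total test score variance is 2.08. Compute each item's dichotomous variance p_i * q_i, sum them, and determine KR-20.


For each item, compute p_i * q_i:
  Item 1: 0.69 * 0.31 = 0.2139
  Item 2: 0.27 * 0.73 = 0.1971
  Item 3: 0.61 * 0.39 = 0.2379
  Item 4: 0.59 * 0.41 = 0.2419
  Item 5: 0.41 * 0.59 = 0.2419
Sum(p_i * q_i) = 0.2139 + 0.1971 + 0.2379 + 0.2419 + 0.2419 = 1.1327
KR-20 = (k/(k-1)) * (1 - Sum(p_i*q_i) / Var_total)
= (5/4) * (1 - 1.1327/2.08)
= 1.25 * 0.4554
KR-20 = 0.5693

0.5693


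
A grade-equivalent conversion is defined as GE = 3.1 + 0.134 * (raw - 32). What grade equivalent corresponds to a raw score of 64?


raw - median = 64 - 32 = 32
slope * diff = 0.134 * 32 = 4.288
GE = 3.1 + 4.288
GE = 7.388

7.388


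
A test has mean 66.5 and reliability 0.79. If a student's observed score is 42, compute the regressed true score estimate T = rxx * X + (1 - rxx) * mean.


T_est = rxx * X + (1 - rxx) * mean
T_est = 0.79 * 42 + 0.21 * 66.5
T_est = 33.18 + 13.965
T_est = 47.145

47.145


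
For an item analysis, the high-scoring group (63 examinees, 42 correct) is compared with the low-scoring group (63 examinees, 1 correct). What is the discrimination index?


p_upper = 42/63 = 0.6667
p_lower = 1/63 = 0.0159
D = 0.6667 - 0.0159 = 0.6508

0.6508


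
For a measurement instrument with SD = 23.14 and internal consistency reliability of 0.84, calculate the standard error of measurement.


SEM = SD * sqrt(1 - rxx)
SEM = 23.14 * sqrt(1 - 0.84)
SEM = 23.14 * sqrt(0.16) = 23.14 * 0.4
SEM = 9.256

9.256


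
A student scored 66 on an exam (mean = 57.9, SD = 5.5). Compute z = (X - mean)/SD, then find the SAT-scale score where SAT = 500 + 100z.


z = (X - mean) / SD = (66 - 57.9) / 5.5
z = 8.1 / 5.5
z = 1.4727
SAT-scale = SAT = 500 + 100z
Carry z at full precision (z = 8.1 / 5.5) into the conversion:
SAT-scale = 500 + 100 * (8.1 / 5.5) = 500 + 810 / 5.5
SAT-scale = 500 + 147.2727
SAT-scale = 647.2727

647.2727


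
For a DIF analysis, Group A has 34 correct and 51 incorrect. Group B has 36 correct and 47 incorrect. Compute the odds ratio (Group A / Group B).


Odds_A = 34/51 = 0.6667
Odds_B = 36/47 = 0.766
OR = Odds_A / Odds_B = 0.6667 / 0.766
Exactly, OR = (34 * 47) / (51 * 36) = 1598 / 1836
OR = 0.8704

0.8704


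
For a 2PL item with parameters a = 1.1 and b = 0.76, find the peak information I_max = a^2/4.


For 2PL, max info at theta = b = 0.76
I_max = a^2 / 4 = 1.1^2 / 4
= 1.21 / 4
I_max = 0.3025

0.3025


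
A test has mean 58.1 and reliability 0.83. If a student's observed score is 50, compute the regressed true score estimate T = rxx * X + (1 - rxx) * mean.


T_est = rxx * X + (1 - rxx) * mean
T_est = 0.83 * 50 + 0.17 * 58.1
T_est = 41.5 + 9.877
T_est = 51.377

51.377


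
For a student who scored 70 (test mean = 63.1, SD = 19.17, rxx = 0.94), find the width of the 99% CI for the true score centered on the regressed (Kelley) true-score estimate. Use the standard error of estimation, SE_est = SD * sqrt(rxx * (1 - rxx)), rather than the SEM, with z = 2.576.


True score estimate = 0.94*70 + 0.06*63.1 = 69.586
SE_est = SD * sqrt(rxx * (1 - rxx)) = 19.17 * sqrt(0.94 * 0.06) = 19.17 * sqrt(0.0564) = 4.552623
CI = T_est +/- z * SE_est, so width = 2 * z * SE_est = 2 * 2.576 * 4.552623
Width = 23.4551

23.4551


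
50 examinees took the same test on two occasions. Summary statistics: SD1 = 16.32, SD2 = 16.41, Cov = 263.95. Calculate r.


r = cov(X,Y) / (SD_X * SD_Y)
r = 263.95 / (16.32 * 16.41)
r = 263.95 / 267.8112
r = 0.9856

0.9856


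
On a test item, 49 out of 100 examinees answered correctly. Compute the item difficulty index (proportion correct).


Item difficulty p = number correct / total examinees
p = 49 / 100
p = 0.49

0.49


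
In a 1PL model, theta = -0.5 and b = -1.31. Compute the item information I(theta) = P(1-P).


P = 1/(1+exp(-(-0.5--1.31))) = 0.6921
I = P*(1-P) = 0.6921 * 0.3079
I = 0.2131

0.2131


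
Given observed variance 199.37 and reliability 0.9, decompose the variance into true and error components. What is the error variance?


var_true = rxx * var_obs = 0.9 * 199.37 = 179.433
var_error = var_obs - var_true
var_error = 199.37 - 179.433
var_error = 19.937

19.937


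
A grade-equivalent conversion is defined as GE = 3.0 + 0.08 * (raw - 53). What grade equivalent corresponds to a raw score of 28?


raw - median = 28 - 53 = -25
slope * diff = 0.08 * -25 = -2.0
GE = 3.0 + -2.0
GE = 1.0

1.0


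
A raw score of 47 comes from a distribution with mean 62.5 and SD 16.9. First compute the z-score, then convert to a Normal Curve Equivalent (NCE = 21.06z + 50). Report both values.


z = (X - mean) / SD = (47 - 62.5) / 16.9
z = -15.5 / 16.9
z = -0.9172
NCE = NCE = 21.06z + 50
Carry z at full precision (z = -15.5 / 16.9) into the conversion:
NCE = 21.06 * (-15.5 / 16.9) + 50 = -326.43 / 16.9 + 50
NCE = -19.3154 + 50
NCE = 30.6846

30.6846


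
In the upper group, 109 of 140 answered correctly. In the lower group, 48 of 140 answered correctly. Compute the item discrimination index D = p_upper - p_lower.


p_upper = 109/140 = 0.7786
p_lower = 48/140 = 0.3429
D = 0.7786 - 0.3429 = 0.4357

0.4357


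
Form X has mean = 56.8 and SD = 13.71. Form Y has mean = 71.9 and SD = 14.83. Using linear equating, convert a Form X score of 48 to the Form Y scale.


slope = SD_Y / SD_X = 14.83 / 13.71 ~ 1.0817
intercept = mean_Y - slope * mean_X = 71.9 - (14.83 / 13.71) * 56.8 ~ 10.4599
Y = slope * X + intercept. To avoid rounding drift from the rounded slope/intercept, evaluate the equivalent form Y = mean_Y + SD_Y * (X - mean_X) / SD_X at full precision:
Y = 71.9 + 14.83 * (48 - 56.8) / 13.71
Y = 71.9 - 14.83 * 8.8 / 13.71
Y = 71.9 - 130.504 / 13.71
Y = 71.9 - 9.5189
Y = 62.3811

62.3811


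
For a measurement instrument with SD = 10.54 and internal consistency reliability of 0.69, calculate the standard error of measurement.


SEM = SD * sqrt(1 - rxx)
SEM = 10.54 * sqrt(1 - 0.69)
SEM = 10.54 * sqrt(0.31) = 10.54 * 0.556776
SEM = 5.8684

5.8684


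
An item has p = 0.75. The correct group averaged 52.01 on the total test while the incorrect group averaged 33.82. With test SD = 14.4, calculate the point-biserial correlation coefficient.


q = 1 - p = 0.25
rpb = ((M1 - M0) / SD) * sqrt(p * q)
rpb = ((52.01 - 33.82) / 14.4) * sqrt(0.75 * 0.25)
rpb = 0.547

0.547


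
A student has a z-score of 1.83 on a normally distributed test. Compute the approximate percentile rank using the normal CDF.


CDF(z) = 0.5 * (1 + erf(z/sqrt(2)))
erf(1.294) = 0.9328
CDF = 0.9664
Percentile rank = 0.9664 * 100 = 96.64

96.64


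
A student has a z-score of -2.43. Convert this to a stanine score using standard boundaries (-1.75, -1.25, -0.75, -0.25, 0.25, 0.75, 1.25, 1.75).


Stanine boundaries: [-1.75, -1.25, -0.75, -0.25, 0.25, 0.75, 1.25, 1.75]
z = -2.43
Check each boundary:
  z < -1.75
  z < -1.25
  z < -0.75
  z < -0.25
  z < 0.25
  z < 0.75
  z < 1.25
  z < 1.75
Highest qualifying boundary gives stanine = 1

1


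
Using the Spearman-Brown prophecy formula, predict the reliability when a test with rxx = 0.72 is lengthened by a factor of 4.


r_new = (n * rxx) / (1 + (n-1) * rxx)
r_new = (4 * 0.72) / (1 + 3 * 0.72)
r_new = 2.88 / 3.16
r_new = 0.9114

0.9114


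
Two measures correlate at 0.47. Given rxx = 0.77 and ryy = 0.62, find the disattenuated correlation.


r_corrected = rxy / sqrt(rxx * ryy)
= 0.47 / sqrt(0.77 * 0.62)
= 0.47 / sqrt(0.4774)
= 0.47 / 0.690941
r_corrected = 0.6802

0.6802


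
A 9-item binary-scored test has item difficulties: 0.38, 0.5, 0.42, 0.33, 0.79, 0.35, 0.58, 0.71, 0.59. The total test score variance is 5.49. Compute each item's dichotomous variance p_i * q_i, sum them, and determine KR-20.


For each item, compute p_i * q_i:
  Item 1: 0.38 * 0.62 = 0.2356
  Item 2: 0.5 * 0.5 = 0.25
  Item 3: 0.42 * 0.58 = 0.2436
  Item 4: 0.33 * 0.67 = 0.2211
  Item 5: 0.79 * 0.21 = 0.1659
  Item 6: 0.35 * 0.65 = 0.2275
  Item 7: 0.58 * 0.42 = 0.2436
  Item 8: 0.71 * 0.29 = 0.2059
  Item 9: 0.59 * 0.41 = 0.2419
Sum(p_i * q_i) = 0.2356 + 0.25 + 0.2436 + 0.2211 + 0.1659 + 0.2275 + 0.2436 + 0.2059 + 0.2419 = 2.0351
KR-20 = (k/(k-1)) * (1 - Sum(p_i*q_i) / Var_total)
= (9/8) * (1 - 2.0351/5.49)
= 1.125 * 0.6293
KR-20 = 0.708

0.708


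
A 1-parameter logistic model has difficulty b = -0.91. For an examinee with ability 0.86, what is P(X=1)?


theta - b = 0.86 - -0.91 = 1.77
exp(-(theta - b)) = exp(-1.77) = 0.1703
P = 1 / (1 + 0.1703)
P = 0.8545

0.8545


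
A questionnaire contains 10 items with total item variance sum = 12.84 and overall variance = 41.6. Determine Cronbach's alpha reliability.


alpha = (k/(k-1)) * (1 - sum(si^2)/s_total^2)
= (10/9) * (1 - 12.84/41.6)
alpha = 0.7682

0.7682


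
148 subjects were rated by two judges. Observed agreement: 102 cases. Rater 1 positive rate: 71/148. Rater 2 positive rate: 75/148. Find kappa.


P_o = 102/148 = 0.689189
P_e = (71*75 + 77*73) / 21904 = 0.499726
kappa = (P_o - P_e) / (1 - P_e)
kappa = (0.689189 - 0.499726) / (1 - 0.499726)
kappa = 0.3787

0.3787


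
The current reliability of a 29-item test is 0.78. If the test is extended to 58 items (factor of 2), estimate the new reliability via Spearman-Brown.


r_new = (n * rxx) / (1 + (n-1) * rxx)
r_new = (2 * 0.78) / (1 + 1 * 0.78)
r_new = 1.56 / 1.78
r_new = 0.8764

0.8764


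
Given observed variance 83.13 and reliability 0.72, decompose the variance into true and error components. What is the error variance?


var_true = rxx * var_obs = 0.72 * 83.13 = 59.8536
var_error = var_obs - var_true
var_error = 83.13 - 59.8536
var_error = 23.2764

23.2764


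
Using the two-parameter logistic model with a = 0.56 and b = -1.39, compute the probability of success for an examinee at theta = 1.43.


a*(theta - b) = 0.56 * (1.43 - -1.39) = 1.5792
exp(-1.5792) = 0.2061
P = 1 / (1 + 0.2061)
P = 0.8291

0.8291


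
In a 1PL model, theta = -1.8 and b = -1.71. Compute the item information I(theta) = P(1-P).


P = 1/(1+exp(-(-1.8--1.71))) = 0.4775
I = P*(1-P) = 0.4775 * 0.5225
I = 0.2495

0.2495


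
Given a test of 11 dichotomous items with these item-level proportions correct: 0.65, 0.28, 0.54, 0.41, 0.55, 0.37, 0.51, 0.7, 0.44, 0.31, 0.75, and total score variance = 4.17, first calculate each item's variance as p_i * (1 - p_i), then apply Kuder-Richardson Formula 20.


For each item, compute p_i * q_i:
  Item 1: 0.65 * 0.35 = 0.2275
  Item 2: 0.28 * 0.72 = 0.2016
  Item 3: 0.54 * 0.46 = 0.2484
  Item 4: 0.41 * 0.59 = 0.2419
  Item 5: 0.55 * 0.45 = 0.2475
  Item 6: 0.37 * 0.63 = 0.2331
  Item 7: 0.51 * 0.49 = 0.2499
  Item 8: 0.7 * 0.3 = 0.21
  Item 9: 0.44 * 0.56 = 0.2464
  Item 10: 0.31 * 0.69 = 0.2139
  Item 11: 0.75 * 0.25 = 0.1875
Sum(p_i * q_i) = 0.2275 + 0.2016 + 0.2484 + 0.2419 + 0.2475 + 0.2331 + 0.2499 + 0.21 + 0.2464 + 0.2139 + 0.1875 = 2.5077
KR-20 = (k/(k-1)) * (1 - Sum(p_i*q_i) / Var_total)
= (11/10) * (1 - 2.5077/4.17)
= 1.1 * 0.3986
KR-20 = 0.4385

0.4385


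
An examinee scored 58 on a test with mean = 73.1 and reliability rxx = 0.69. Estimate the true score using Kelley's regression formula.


T_est = rxx * X + (1 - rxx) * mean
T_est = 0.69 * 58 + 0.31 * 73.1
T_est = 40.02 + 22.661
T_est = 62.681

62.681


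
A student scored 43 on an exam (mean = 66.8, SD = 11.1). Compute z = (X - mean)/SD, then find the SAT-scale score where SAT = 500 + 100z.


z = (X - mean) / SD = (43 - 66.8) / 11.1
z = -23.8 / 11.1
z = -2.1441
SAT-scale = SAT = 500 + 100z
Carry z at full precision (z = -23.8 / 11.1) into the conversion:
SAT-scale = 500 + 100 * (-23.8 / 11.1) = 500 + -2380 / 11.1
SAT-scale = 500 + -214.4144
SAT-scale = 285.5856

285.5856


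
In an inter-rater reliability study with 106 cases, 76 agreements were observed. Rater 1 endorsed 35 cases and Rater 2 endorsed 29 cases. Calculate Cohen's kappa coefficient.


P_o = 76/106 = 0.716981
P_e = (35*29 + 71*77) / 11236 = 0.576896
kappa = (P_o - P_e) / (1 - P_e)
kappa = (0.716981 - 0.576896) / (1 - 0.576896)
kappa = 0.3311

0.3311


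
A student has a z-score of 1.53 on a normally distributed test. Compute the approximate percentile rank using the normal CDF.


CDF(z) = 0.5 * (1 + erf(z/sqrt(2)))
erf(1.0819) = 0.874
CDF = 0.937
Percentile rank = 0.937 * 100 = 93.7

93.7


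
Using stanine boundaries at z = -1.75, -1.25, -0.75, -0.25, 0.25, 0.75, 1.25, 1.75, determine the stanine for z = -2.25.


Stanine boundaries: [-1.75, -1.25, -0.75, -0.25, 0.25, 0.75, 1.25, 1.75]
z = -2.25
Check each boundary:
  z < -1.75
  z < -1.25
  z < -0.75
  z < -0.25
  z < 0.25
  z < 0.75
  z < 1.25
  z < 1.75
Highest qualifying boundary gives stanine = 1

1


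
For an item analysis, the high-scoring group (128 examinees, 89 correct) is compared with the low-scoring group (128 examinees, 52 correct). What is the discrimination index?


p_upper = 89/128 = 0.6953
p_lower = 52/128 = 0.4062
D = 0.6953 - 0.4062 = 0.2891

0.2891


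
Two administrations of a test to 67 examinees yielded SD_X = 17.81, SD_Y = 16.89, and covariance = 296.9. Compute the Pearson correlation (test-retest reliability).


r = cov(X,Y) / (SD_X * SD_Y)
r = 296.9 / (17.81 * 16.89)
r = 296.9 / 300.8109
r = 0.987

0.987


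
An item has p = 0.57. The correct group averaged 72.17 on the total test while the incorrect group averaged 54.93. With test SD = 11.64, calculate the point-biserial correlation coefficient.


q = 1 - p = 0.43
rpb = ((M1 - M0) / SD) * sqrt(p * q)
rpb = ((72.17 - 54.93) / 11.64) * sqrt(0.57 * 0.43)
rpb = 0.7333

0.7333


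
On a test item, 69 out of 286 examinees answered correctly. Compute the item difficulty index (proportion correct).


Item difficulty p = number correct / total examinees
p = 69 / 286
p = 0.2413

0.2413


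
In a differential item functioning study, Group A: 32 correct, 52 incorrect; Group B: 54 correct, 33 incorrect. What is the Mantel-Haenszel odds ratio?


Odds_A = 32/52 = 0.6154
Odds_B = 54/33 = 1.6364
OR = Odds_A / Odds_B = 0.6154 / 1.6364
Exactly, OR = (32 * 33) / (52 * 54) = 1056 / 2808
OR = 0.3761

0.3761


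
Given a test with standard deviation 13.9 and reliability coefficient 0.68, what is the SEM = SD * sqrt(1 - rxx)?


SEM = SD * sqrt(1 - rxx)
SEM = 13.9 * sqrt(1 - 0.68)
SEM = 13.9 * sqrt(0.32) = 13.9 * 0.565685
SEM = 7.863

7.863


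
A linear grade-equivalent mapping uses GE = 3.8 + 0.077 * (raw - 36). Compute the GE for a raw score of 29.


raw - median = 29 - 36 = -7
slope * diff = 0.077 * -7 = -0.539
GE = 3.8 + -0.539
GE = 3.261

3.261


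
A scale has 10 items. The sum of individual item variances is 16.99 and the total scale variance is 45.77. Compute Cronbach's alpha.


alpha = (k/(k-1)) * (1 - sum(si^2)/s_total^2)
= (10/9) * (1 - 16.99/45.77)
alpha = 0.6987

0.6987


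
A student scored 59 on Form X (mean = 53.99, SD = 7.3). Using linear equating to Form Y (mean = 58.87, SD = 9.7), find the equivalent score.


slope = SD_Y / SD_X = 9.7 / 7.3 ~ 1.3288
intercept = mean_Y - slope * mean_X = 58.87 - (9.7 / 7.3) * 53.99 ~ -12.8701
Y = slope * X + intercept. To avoid rounding drift from the rounded slope/intercept, evaluate the equivalent form Y = mean_Y + SD_Y * (X - mean_X) / SD_X at full precision:
Y = 58.87 + 9.7 * (59 - 53.99) / 7.3
Y = 58.87 + 9.7 * 5.01 / 7.3
Y = 58.87 + 48.597 / 7.3
Y = 58.87 + 6.6571
Y = 65.5271

65.5271


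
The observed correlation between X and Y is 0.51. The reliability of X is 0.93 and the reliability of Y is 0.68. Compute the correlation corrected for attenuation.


r_corrected = rxy / sqrt(rxx * ryy)
= 0.51 / sqrt(0.93 * 0.68)
= 0.51 / sqrt(0.6324)
= 0.51 / 0.795236
r_corrected = 0.6413

0.6413


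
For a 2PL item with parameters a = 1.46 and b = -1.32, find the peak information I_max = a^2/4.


For 2PL, max info at theta = b = -1.32
I_max = a^2 / 4 = 1.46^2 / 4
= 2.1316 / 4
I_max = 0.5329

0.5329


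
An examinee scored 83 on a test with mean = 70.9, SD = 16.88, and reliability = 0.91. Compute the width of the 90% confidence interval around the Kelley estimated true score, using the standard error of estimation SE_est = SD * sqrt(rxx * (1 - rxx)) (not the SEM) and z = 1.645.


True score estimate = 0.91*83 + 0.09*70.9 = 81.911
SE_est = SD * sqrt(rxx * (1 - rxx)) = 16.88 * sqrt(0.91 * 0.09) = 16.88 * sqrt(0.0819) = 4.830748
CI = T_est +/- z * SE_est, so width = 2 * z * SE_est = 2 * 1.645 * 4.830748
Width = 15.8932

15.8932


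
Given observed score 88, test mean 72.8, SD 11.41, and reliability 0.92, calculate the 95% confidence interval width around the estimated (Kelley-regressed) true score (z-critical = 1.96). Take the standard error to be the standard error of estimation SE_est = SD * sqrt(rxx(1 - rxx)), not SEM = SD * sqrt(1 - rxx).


True score estimate = 0.92*88 + 0.08*72.8 = 86.784
SE_est = SD * sqrt(rxx * (1 - rxx)) = 11.41 * sqrt(0.92 * 0.08) = 11.41 * sqrt(0.0736) = 3.095455
CI = T_est +/- z * SE_est, so width = 2 * z * SE_est = 2 * 1.96 * 3.095455
Width = 12.1342

12.1342


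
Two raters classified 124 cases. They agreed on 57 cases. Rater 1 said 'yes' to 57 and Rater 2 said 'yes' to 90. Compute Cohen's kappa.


P_o = 57/124 = 0.459677
P_e = (57*90 + 67*34) / 15376 = 0.48179
kappa = (P_o - P_e) / (1 - P_e)
kappa = (0.459677 - 0.48179) / (1 - 0.48179)
kappa = -0.0427

-0.0427


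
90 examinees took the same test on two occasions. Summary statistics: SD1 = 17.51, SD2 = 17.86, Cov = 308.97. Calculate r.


r = cov(X,Y) / (SD_X * SD_Y)
r = 308.97 / (17.51 * 17.86)
r = 308.97 / 312.7286
r = 0.988

0.988


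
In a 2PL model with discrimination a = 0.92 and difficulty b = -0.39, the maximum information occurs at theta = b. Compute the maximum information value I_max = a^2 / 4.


For 2PL, max info at theta = b = -0.39
I_max = a^2 / 4 = 0.92^2 / 4
= 0.8464 / 4
I_max = 0.2116

0.2116


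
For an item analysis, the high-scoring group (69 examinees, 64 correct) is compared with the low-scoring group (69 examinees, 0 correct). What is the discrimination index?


p_upper = 64/69 = 0.9275
p_lower = 0/69 = 0.0
D = 0.9275 - 0.0 = 0.9275

0.9275


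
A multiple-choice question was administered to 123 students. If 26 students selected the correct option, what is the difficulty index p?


Item difficulty p = number correct / total examinees
p = 26 / 123
p = 0.2114

0.2114


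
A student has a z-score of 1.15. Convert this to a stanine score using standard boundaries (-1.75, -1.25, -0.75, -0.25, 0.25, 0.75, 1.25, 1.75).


Stanine boundaries: [-1.75, -1.25, -0.75, -0.25, 0.25, 0.75, 1.25, 1.75]
z = 1.15
Check each boundary:
  z >= -1.75 -> could be stanine 2
  z >= -1.25 -> could be stanine 3
  z >= -0.75 -> could be stanine 4
  z >= -0.25 -> could be stanine 5
  z >= 0.25 -> could be stanine 6
  z >= 0.75 -> could be stanine 7
  z < 1.25
  z < 1.75
Highest qualifying boundary gives stanine = 7

7


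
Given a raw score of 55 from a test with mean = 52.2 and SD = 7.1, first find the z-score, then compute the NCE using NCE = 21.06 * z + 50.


z = (X - mean) / SD = (55 - 52.2) / 7.1
z = 2.8 / 7.1
z = 0.3944
NCE = NCE = 21.06z + 50
Carry z at full precision (z = 2.8 / 7.1) into the conversion:
NCE = 21.06 * (2.8 / 7.1) + 50 = 58.968 / 7.1 + 50
NCE = 8.3054 + 50
NCE = 58.3054

58.3054


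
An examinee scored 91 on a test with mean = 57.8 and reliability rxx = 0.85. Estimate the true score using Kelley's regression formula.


T_est = rxx * X + (1 - rxx) * mean
T_est = 0.85 * 91 + 0.15 * 57.8
T_est = 77.35 + 8.67
T_est = 86.02

86.02


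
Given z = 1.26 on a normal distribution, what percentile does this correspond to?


CDF(z) = 0.5 * (1 + erf(z/sqrt(2)))
erf(0.891) = 0.7923
CDF = 0.8962
Percentile rank = 0.8962 * 100 = 89.62

89.62


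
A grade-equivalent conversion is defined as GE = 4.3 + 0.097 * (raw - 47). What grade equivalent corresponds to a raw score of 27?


raw - median = 27 - 47 = -20
slope * diff = 0.097 * -20 = -1.94
GE = 4.3 + -1.94
GE = 2.36

2.36


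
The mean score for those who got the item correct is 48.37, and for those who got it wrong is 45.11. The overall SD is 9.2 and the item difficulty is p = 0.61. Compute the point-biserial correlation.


q = 1 - p = 0.39
rpb = ((M1 - M0) / SD) * sqrt(p * q)
rpb = ((48.37 - 45.11) / 9.2) * sqrt(0.61 * 0.39)
rpb = 0.1728

0.1728


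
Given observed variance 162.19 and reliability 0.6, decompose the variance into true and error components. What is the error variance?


var_true = rxx * var_obs = 0.6 * 162.19 = 97.314
var_error = var_obs - var_true
var_error = 162.19 - 97.314
var_error = 64.876

64.876


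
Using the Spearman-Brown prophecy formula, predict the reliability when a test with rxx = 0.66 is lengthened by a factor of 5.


r_new = (n * rxx) / (1 + (n-1) * rxx)
r_new = (5 * 0.66) / (1 + 4 * 0.66)
r_new = 3.3 / 3.64
r_new = 0.9066

0.9066


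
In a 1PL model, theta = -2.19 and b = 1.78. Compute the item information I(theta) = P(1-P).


P = 1/(1+exp(-(-2.19-1.78))) = 0.0185
I = P*(1-P) = 0.0185 * 0.9815
I = 0.0182

0.0182


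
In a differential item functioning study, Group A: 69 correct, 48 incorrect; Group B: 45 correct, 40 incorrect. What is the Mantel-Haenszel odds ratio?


Odds_A = 69/48 = 1.4375
Odds_B = 45/40 = 1.125
OR = Odds_A / Odds_B = 1.4375 / 1.125
Exactly, OR = (69 * 40) / (48 * 45) = 2760 / 2160
OR = 1.2778

1.2778


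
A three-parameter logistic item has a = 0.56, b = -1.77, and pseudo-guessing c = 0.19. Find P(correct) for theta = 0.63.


logit = 0.56*(0.63 - -1.77) = 1.344
P* = 1/(1 + exp(-1.344)) = 0.7931
P = 0.19 + (1 - 0.19) * 0.7931
P = 0.8324

0.8324


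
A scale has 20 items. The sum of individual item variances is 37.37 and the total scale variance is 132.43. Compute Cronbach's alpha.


alpha = (k/(k-1)) * (1 - sum(si^2)/s_total^2)
= (20/19) * (1 - 37.37/132.43)
alpha = 0.7556

0.7556


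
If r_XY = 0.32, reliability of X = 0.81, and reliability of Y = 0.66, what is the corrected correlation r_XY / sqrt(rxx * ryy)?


r_corrected = rxy / sqrt(rxx * ryy)
= 0.32 / sqrt(0.81 * 0.66)
= 0.32 / sqrt(0.5346)
= 0.32 / 0.731163
r_corrected = 0.4377

0.4377


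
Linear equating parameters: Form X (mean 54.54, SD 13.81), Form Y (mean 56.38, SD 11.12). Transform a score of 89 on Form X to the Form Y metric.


slope = SD_Y / SD_X = 11.12 / 13.81 ~ 0.8052
intercept = mean_Y - slope * mean_X = 56.38 - (11.12 / 13.81) * 54.54 ~ 12.4636
Y = slope * X + intercept. To avoid rounding drift from the rounded slope/intercept, evaluate the equivalent form Y = mean_Y + SD_Y * (X - mean_X) / SD_X at full precision:
Y = 56.38 + 11.12 * (89 - 54.54) / 13.81
Y = 56.38 + 11.12 * 34.46 / 13.81
Y = 56.38 + 383.1952 / 13.81
Y = 56.38 + 27.7477
Y = 84.1277

84.1277


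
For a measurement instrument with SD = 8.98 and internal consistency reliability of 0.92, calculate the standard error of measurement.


SEM = SD * sqrt(1 - rxx)
SEM = 8.98 * sqrt(1 - 0.92)
SEM = 8.98 * sqrt(0.08) = 8.98 * 0.282843
SEM = 2.5399

2.5399


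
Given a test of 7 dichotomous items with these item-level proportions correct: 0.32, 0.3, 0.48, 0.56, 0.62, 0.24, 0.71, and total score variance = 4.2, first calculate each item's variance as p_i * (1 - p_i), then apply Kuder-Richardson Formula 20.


For each item, compute p_i * q_i:
  Item 1: 0.32 * 0.68 = 0.2176
  Item 2: 0.3 * 0.7 = 0.21
  Item 3: 0.48 * 0.52 = 0.2496
  Item 4: 0.56 * 0.44 = 0.2464
  Item 5: 0.62 * 0.38 = 0.2356
  Item 6: 0.24 * 0.76 = 0.1824
  Item 7: 0.71 * 0.29 = 0.2059
Sum(p_i * q_i) = 0.2176 + 0.21 + 0.2496 + 0.2464 + 0.2356 + 0.1824 + 0.2059 = 1.5475
KR-20 = (k/(k-1)) * (1 - Sum(p_i*q_i) / Var_total)
= (7/6) * (1 - 1.5475/4.2)
= 1.1667 * 0.6315
KR-20 = 0.7368

0.7368


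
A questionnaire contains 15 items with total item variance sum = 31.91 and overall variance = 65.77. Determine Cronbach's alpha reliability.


alpha = (k/(k-1)) * (1 - sum(si^2)/s_total^2)
= (15/14) * (1 - 31.91/65.77)
alpha = 0.5516

0.5516


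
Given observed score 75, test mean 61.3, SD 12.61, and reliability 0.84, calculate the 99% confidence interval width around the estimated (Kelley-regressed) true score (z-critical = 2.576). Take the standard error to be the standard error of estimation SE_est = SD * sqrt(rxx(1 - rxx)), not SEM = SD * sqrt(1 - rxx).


True score estimate = 0.84*75 + 0.16*61.3 = 72.808
SE_est = SD * sqrt(rxx * (1 - rxx)) = 12.61 * sqrt(0.84 * 0.16) = 12.61 * sqrt(0.1344) = 4.622902
CI = T_est +/- z * SE_est, so width = 2 * z * SE_est = 2 * 2.576 * 4.622902
Width = 23.8172

23.8172


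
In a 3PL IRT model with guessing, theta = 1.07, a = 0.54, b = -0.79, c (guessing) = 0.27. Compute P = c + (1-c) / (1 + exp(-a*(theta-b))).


logit = 0.54*(1.07 - -0.79) = 1.0044
P* = 1/(1 + exp(-1.0044)) = 0.7319
P = 0.27 + (1 - 0.27) * 0.7319
P = 0.8043

0.8043


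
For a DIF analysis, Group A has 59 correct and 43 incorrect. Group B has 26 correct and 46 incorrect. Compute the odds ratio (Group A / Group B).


Odds_A = 59/43 = 1.3721
Odds_B = 26/46 = 0.5652
OR = Odds_A / Odds_B = 1.3721 / 0.5652
Exactly, OR = (59 * 46) / (43 * 26) = 2714 / 1118
OR = 2.4275

2.4275


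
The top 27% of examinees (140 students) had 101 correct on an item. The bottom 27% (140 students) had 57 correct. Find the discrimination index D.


p_upper = 101/140 = 0.7214
p_lower = 57/140 = 0.4071
D = 0.7214 - 0.4071 = 0.3143

0.3143


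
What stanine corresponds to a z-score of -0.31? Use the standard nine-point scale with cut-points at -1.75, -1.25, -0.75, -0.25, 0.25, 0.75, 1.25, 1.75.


Stanine boundaries: [-1.75, -1.25, -0.75, -0.25, 0.25, 0.75, 1.25, 1.75]
z = -0.31
Check each boundary:
  z >= -1.75 -> could be stanine 2
  z >= -1.25 -> could be stanine 3
  z >= -0.75 -> could be stanine 4
  z < -0.25
  z < 0.25
  z < 0.75
  z < 1.25
  z < 1.75
Highest qualifying boundary gives stanine = 4

4


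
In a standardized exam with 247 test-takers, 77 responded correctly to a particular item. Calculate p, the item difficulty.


Item difficulty p = number correct / total examinees
p = 77 / 247
p = 0.3117

0.3117


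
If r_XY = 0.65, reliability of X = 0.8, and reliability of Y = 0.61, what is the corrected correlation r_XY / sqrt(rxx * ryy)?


r_corrected = rxy / sqrt(rxx * ryy)
= 0.65 / sqrt(0.8 * 0.61)
= 0.65 / sqrt(0.488)
= 0.65 / 0.69857
r_corrected = 0.9305

0.9305


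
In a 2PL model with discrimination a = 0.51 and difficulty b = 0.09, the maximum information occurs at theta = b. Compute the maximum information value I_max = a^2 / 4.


For 2PL, max info at theta = b = 0.09
I_max = a^2 / 4 = 0.51^2 / 4
= 0.2601 / 4
I_max = 0.065

0.065


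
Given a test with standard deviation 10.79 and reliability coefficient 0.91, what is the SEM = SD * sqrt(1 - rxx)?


SEM = SD * sqrt(1 - rxx)
SEM = 10.79 * sqrt(1 - 0.91)
SEM = 10.79 * sqrt(0.09) = 10.79 * 0.3
SEM = 3.237

3.237


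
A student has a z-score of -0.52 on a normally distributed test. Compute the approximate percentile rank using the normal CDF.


CDF(z) = 0.5 * (1 + erf(z/sqrt(2)))
erf(-0.3677) = -0.3969
CDF = 0.3015
Percentile rank = 0.3015 * 100 = 30.15

30.15


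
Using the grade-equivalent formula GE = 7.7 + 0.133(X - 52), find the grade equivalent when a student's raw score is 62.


raw - median = 62 - 52 = 10
slope * diff = 0.133 * 10 = 1.33
GE = 7.7 + 1.33
GE = 9.03

9.03


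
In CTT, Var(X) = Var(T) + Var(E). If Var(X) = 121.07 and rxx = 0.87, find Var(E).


var_true = rxx * var_obs = 0.87 * 121.07 = 105.3309
var_error = var_obs - var_true
var_error = 121.07 - 105.3309
var_error = 15.7391

15.7391


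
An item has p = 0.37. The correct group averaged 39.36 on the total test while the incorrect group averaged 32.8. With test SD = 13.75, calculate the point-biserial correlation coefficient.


q = 1 - p = 0.63
rpb = ((M1 - M0) / SD) * sqrt(p * q)
rpb = ((39.36 - 32.8) / 13.75) * sqrt(0.37 * 0.63)
rpb = 0.2303

0.2303


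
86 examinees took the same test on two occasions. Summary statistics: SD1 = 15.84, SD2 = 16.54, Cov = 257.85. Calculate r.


r = cov(X,Y) / (SD_X * SD_Y)
r = 257.85 / (15.84 * 16.54)
r = 257.85 / 261.9936
r = 0.9842

0.9842


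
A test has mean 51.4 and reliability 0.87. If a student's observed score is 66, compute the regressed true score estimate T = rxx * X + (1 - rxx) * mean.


T_est = rxx * X + (1 - rxx) * mean
T_est = 0.87 * 66 + 0.13 * 51.4
T_est = 57.42 + 6.682
T_est = 64.102

64.102


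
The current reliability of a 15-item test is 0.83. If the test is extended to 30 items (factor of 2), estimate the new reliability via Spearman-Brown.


r_new = (n * rxx) / (1 + (n-1) * rxx)
r_new = (2 * 0.83) / (1 + 1 * 0.83)
r_new = 1.66 / 1.83
r_new = 0.9071

0.9071


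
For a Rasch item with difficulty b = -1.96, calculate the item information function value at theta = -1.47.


P = 1/(1+exp(-(-1.47--1.96))) = 0.6201
I = P*(1-P) = 0.6201 * 0.3799
I = 0.2356

0.2356


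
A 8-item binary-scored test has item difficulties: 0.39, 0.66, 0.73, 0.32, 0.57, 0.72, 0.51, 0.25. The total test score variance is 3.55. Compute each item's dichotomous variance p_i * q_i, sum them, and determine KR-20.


For each item, compute p_i * q_i:
  Item 1: 0.39 * 0.61 = 0.2379
  Item 2: 0.66 * 0.34 = 0.2244
  Item 3: 0.73 * 0.27 = 0.1971
  Item 4: 0.32 * 0.68 = 0.2176
  Item 5: 0.57 * 0.43 = 0.2451
  Item 6: 0.72 * 0.28 = 0.2016
  Item 7: 0.51 * 0.49 = 0.2499
  Item 8: 0.25 * 0.75 = 0.1875
Sum(p_i * q_i) = 0.2379 + 0.2244 + 0.1971 + 0.2176 + 0.2451 + 0.2016 + 0.2499 + 0.1875 = 1.7611
KR-20 = (k/(k-1)) * (1 - Sum(p_i*q_i) / Var_total)
= (8/7) * (1 - 1.7611/3.55)
= 1.1429 * 0.5039
KR-20 = 0.5759

0.5759


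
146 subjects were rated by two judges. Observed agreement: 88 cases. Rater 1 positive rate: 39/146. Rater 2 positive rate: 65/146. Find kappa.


P_o = 88/146 = 0.60274
P_e = (39*65 + 107*81) / 21316 = 0.525521
kappa = (P_o - P_e) / (1 - P_e)
kappa = (0.60274 - 0.525521) / (1 - 0.525521)
kappa = 0.1627

0.1627


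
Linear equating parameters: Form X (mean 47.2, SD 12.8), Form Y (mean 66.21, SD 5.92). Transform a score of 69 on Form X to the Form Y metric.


slope = SD_Y / SD_X = 5.92 / 12.8 ~ 0.4625
intercept = mean_Y - slope * mean_X = 66.21 - (5.92 / 12.8) * 47.2 ~ 44.38
Y = slope * X + intercept. To avoid rounding drift from the rounded slope/intercept, evaluate the equivalent form Y = mean_Y + SD_Y * (X - mean_X) / SD_X at full precision:
Y = 66.21 + 5.92 * (69 - 47.2) / 12.8
Y = 66.21 + 5.92 * 21.8 / 12.8
Y = 66.21 + 129.056 / 12.8
Y = 66.21 + 10.0825
Y = 76.2925

76.2925


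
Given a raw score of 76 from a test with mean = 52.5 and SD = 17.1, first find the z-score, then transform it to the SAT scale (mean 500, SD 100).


z = (X - mean) / SD = (76 - 52.5) / 17.1
z = 23.5 / 17.1
z = 1.3743
SAT-scale = SAT = 500 + 100z
Carry z at full precision (z = 23.5 / 17.1) into the conversion:
SAT-scale = 500 + 100 * (23.5 / 17.1) = 500 + 2350 / 17.1
SAT-scale = 500 + 137.4269
SAT-scale = 637.4269

637.4269


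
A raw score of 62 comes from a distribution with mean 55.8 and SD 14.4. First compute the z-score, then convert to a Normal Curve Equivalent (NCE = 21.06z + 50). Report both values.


z = (X - mean) / SD = (62 - 55.8) / 14.4
z = 6.2 / 14.4
z = 0.4306
NCE = NCE = 21.06z + 50
Carry z at full precision (z = 6.2 / 14.4) into the conversion:
NCE = 21.06 * (6.2 / 14.4) + 50 = 130.572 / 14.4 + 50
NCE = 9.0675 + 50
NCE = 59.0675

59.0675


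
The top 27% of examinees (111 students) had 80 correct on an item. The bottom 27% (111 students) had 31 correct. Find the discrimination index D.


p_upper = 80/111 = 0.7207
p_lower = 31/111 = 0.2793
D = 0.7207 - 0.2793 = 0.4414

0.4414


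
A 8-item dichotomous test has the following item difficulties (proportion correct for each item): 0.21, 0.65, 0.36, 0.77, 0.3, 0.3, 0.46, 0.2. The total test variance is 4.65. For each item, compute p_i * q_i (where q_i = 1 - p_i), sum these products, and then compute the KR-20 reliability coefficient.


For each item, compute p_i * q_i:
  Item 1: 0.21 * 0.79 = 0.1659
  Item 2: 0.65 * 0.35 = 0.2275
  Item 3: 0.36 * 0.64 = 0.2304
  Item 4: 0.77 * 0.23 = 0.1771
  Item 5: 0.3 * 0.7 = 0.21
  Item 6: 0.3 * 0.7 = 0.21
  Item 7: 0.46 * 0.54 = 0.2484
  Item 8: 0.2 * 0.8 = 0.16
Sum(p_i * q_i) = 0.1659 + 0.2275 + 0.2304 + 0.1771 + 0.21 + 0.21 + 0.2484 + 0.16 = 1.6293
KR-20 = (k/(k-1)) * (1 - Sum(p_i*q_i) / Var_total)
= (8/7) * (1 - 1.6293/4.65)
= 1.1429 * 0.6496
KR-20 = 0.7424

0.7424


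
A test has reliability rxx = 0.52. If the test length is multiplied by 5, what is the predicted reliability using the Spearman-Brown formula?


r_new = (n * rxx) / (1 + (n-1) * rxx)
r_new = (5 * 0.52) / (1 + 4 * 0.52)
r_new = 2.6 / 3.08
r_new = 0.8442

0.8442


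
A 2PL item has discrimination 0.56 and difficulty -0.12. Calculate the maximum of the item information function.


For 2PL, max info at theta = b = -0.12
I_max = a^2 / 4 = 0.56^2 / 4
= 0.3136 / 4
I_max = 0.0784

0.0784


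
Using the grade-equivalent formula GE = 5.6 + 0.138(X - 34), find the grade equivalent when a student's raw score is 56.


raw - median = 56 - 34 = 22
slope * diff = 0.138 * 22 = 3.036
GE = 5.6 + 3.036
GE = 8.636

8.636


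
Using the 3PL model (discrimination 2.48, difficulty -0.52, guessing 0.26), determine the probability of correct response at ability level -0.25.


logit = 2.48*(-0.25 - -0.52) = 0.6696
P* = 1/(1 + exp(-0.6696)) = 0.6614
P = 0.26 + (1 - 0.26) * 0.6614
P = 0.7494

0.7494


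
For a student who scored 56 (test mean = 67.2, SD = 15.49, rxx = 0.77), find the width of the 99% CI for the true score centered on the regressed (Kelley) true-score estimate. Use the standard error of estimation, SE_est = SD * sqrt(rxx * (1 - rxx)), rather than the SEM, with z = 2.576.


True score estimate = 0.77*56 + 0.23*67.2 = 58.576
SE_est = SD * sqrt(rxx * (1 - rxx)) = 15.49 * sqrt(0.77 * 0.23) = 15.49 * sqrt(0.1771) = 6.518696
CI = T_est +/- z * SE_est, so width = 2 * z * SE_est = 2 * 2.576 * 6.518696
Width = 33.5843

33.5843


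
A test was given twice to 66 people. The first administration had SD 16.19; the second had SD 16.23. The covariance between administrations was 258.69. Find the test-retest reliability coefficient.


r = cov(X,Y) / (SD_X * SD_Y)
r = 258.69 / (16.19 * 16.23)
r = 258.69 / 262.7637
r = 0.9845

0.9845


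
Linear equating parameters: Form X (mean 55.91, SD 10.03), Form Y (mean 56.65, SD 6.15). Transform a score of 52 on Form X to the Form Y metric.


slope = SD_Y / SD_X = 6.15 / 10.03 ~ 0.6132
intercept = mean_Y - slope * mean_X = 56.65 - (6.15 / 10.03) * 55.91 ~ 22.3682
Y = slope * X + intercept. To avoid rounding drift from the rounded slope/intercept, evaluate the equivalent form Y = mean_Y + SD_Y * (X - mean_X) / SD_X at full precision:
Y = 56.65 + 6.15 * (52 - 55.91) / 10.03
Y = 56.65 - 6.15 * 3.91 / 10.03
Y = 56.65 - 24.0465 / 10.03
Y = 56.65 - 2.3975
Y = 54.2525

54.2525


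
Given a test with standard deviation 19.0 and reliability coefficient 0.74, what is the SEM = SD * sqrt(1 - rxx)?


SEM = SD * sqrt(1 - rxx)
SEM = 19.0 * sqrt(1 - 0.74)
SEM = 19.0 * sqrt(0.26) = 19.0 * 0.509902
SEM = 9.6881

9.6881


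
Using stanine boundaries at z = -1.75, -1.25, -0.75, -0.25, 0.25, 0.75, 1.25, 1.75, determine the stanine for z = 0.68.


Stanine boundaries: [-1.75, -1.25, -0.75, -0.25, 0.25, 0.75, 1.25, 1.75]
z = 0.68
Check each boundary:
  z >= -1.75 -> could be stanine 2
  z >= -1.25 -> could be stanine 3
  z >= -0.75 -> could be stanine 4
  z >= -0.25 -> could be stanine 5
  z >= 0.25 -> could be stanine 6
  z < 0.75
  z < 1.25
  z < 1.75
Highest qualifying boundary gives stanine = 6

6


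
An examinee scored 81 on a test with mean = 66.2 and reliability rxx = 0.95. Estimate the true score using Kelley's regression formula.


T_est = rxx * X + (1 - rxx) * mean
T_est = 0.95 * 81 + 0.05 * 66.2
T_est = 76.95 + 3.31
T_est = 80.26

80.26


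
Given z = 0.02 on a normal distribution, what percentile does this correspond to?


CDF(z) = 0.5 * (1 + erf(z/sqrt(2)))
erf(0.0141) = 0.016
CDF = 0.508
Percentile rank = 0.508 * 100 = 50.8

50.8


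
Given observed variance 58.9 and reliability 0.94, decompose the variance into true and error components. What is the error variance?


var_true = rxx * var_obs = 0.94 * 58.9 = 55.366
var_error = var_obs - var_true
var_error = 58.9 - 55.366
var_error = 3.534

3.534


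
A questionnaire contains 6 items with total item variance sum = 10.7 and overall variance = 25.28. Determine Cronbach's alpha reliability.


alpha = (k/(k-1)) * (1 - sum(si^2)/s_total^2)
= (6/5) * (1 - 10.7/25.28)
alpha = 0.6921

0.6921


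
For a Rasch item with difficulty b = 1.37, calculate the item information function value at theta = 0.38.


P = 1/(1+exp(-(0.38-1.37))) = 0.2709
I = P*(1-P) = 0.2709 * 0.7291
I = 0.1975

0.1975


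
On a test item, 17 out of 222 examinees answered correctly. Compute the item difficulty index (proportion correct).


Item difficulty p = number correct / total examinees
p = 17 / 222
p = 0.0766

0.0766


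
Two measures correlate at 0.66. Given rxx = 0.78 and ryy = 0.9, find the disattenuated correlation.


r_corrected = rxy / sqrt(rxx * ryy)
= 0.66 / sqrt(0.78 * 0.9)
= 0.66 / sqrt(0.702)
= 0.66 / 0.837854
r_corrected = 0.7877

0.7877


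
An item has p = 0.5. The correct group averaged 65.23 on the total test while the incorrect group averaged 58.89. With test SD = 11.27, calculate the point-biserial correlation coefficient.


q = 1 - p = 0.5
rpb = ((M1 - M0) / SD) * sqrt(p * q)
rpb = ((65.23 - 58.89) / 11.27) * sqrt(0.5 * 0.5)
rpb = 0.2813

0.2813


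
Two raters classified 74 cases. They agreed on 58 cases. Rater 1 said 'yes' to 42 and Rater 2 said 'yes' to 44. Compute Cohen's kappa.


P_o = 58/74 = 0.783784
P_e = (42*44 + 32*30) / 5476 = 0.512783
kappa = (P_o - P_e) / (1 - P_e)
kappa = (0.783784 - 0.512783) / (1 - 0.512783)
kappa = 0.5562

0.5562


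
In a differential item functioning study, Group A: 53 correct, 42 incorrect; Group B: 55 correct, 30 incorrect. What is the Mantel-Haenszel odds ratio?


Odds_A = 53/42 = 1.2619
Odds_B = 55/30 = 1.8333
OR = Odds_A / Odds_B = 1.2619 / 1.8333
Exactly, OR = (53 * 30) / (42 * 55) = 1590 / 2310
OR = 0.6883

0.6883


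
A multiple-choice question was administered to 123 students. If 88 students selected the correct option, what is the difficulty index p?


Item difficulty p = number correct / total examinees
p = 88 / 123
p = 0.7154

0.7154


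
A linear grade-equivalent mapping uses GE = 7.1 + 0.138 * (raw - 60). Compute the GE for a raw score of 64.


raw - median = 64 - 60 = 4
slope * diff = 0.138 * 4 = 0.552
GE = 7.1 + 0.552
GE = 7.652

7.652


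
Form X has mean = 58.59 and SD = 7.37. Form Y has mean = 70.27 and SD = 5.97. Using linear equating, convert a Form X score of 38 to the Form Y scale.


slope = SD_Y / SD_X = 5.97 / 7.37 ~ 0.81
intercept = mean_Y - slope * mean_X = 70.27 - (5.97 / 7.37) * 58.59 ~ 22.8097
Y = slope * X + intercept. To avoid rounding drift from the rounded slope/intercept, evaluate the equivalent form Y = mean_Y + SD_Y * (X - mean_X) / SD_X at full precision:
Y = 70.27 + 5.97 * (38 - 58.59) / 7.37
Y = 70.27 - 5.97 * 20.59 / 7.37
Y = 70.27 - 122.9223 / 7.37
Y = 70.27 - 16.6787
Y = 53.5913

53.5913
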